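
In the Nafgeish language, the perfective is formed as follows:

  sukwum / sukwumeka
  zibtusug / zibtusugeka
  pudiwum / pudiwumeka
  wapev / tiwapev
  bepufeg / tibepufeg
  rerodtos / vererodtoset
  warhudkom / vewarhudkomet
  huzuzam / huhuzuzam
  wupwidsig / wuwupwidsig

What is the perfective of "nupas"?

nunupas

zibtusug and bepufeg both end in -g yet inflect differently (zibtusugeka, tibepufeg), so the final letter is not what conditions the rule; the last vowel is.
"nupas" has last vowel 'a'. The one such stem in the data (huzuzam → huhuzuzam) repeats the first consonant+vowel as a prefix (as does wupwidsig), so the same rule applies.
The other patterns: stems whose last vowel is 'u' add -eka; stems whose last vowel is 'e' add the prefix ti-; stems whose last vowel is 'o' add ve- … -et around the stem.
So nupas → nunupas.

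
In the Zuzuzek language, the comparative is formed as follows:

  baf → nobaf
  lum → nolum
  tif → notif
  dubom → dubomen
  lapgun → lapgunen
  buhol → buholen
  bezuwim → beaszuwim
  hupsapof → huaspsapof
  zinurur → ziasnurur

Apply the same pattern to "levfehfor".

leasvfehfor

lum and dubom both end in -m yet inflect differently (nolum, dubomen), so the final letter is not what conditions the rule; the number of vowels is.
"levfehfor" has 3 vowels. The stems with 3 vowels (bezuwim → beaszuwim, hupsapof → huaspsapof, zinurur → ziasnurur) insert -as- after the first vowel.
The other patterns: stems with 1 vowel add the prefix no-; stems with 2 vowels add -en.
So levfehfor → leasvfehfor.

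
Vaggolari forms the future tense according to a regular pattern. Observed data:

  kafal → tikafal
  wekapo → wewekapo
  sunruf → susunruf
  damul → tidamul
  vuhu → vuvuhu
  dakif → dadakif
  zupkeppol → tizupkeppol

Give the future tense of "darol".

tidarol

zupkeppol and wekapo both have last vowel 'o' yet inflect differently (tizupkeppol, wewekapo), so the last vowel is not what conditions the rule; the final letter is.
"darol" ends in -l. The stems ending in -l (zupkeppol → tizupkeppol, damul → tidamul, kafal → tikafal) add the prefix ti-.
So darol → tidarol.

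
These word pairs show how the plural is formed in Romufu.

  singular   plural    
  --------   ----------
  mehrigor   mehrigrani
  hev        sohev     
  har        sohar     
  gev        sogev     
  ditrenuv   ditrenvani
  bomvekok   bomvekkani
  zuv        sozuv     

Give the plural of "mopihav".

mopihvani

mehrigor and har both end in -r yet inflect differently (mehrigrani, sohar), so the final letter is not what conditions the rule; the number of vowels is.
"mopihav" has 3 vowels. The stems with 3 vowels (mehrigor → mehrigrani, bomvekok → bomvekkani, ditrenuv → ditrenvani) delete the last vowel and add -ani.
The other pattern: stems with 1 vowel add the prefix so-.
So mopihav → mopihvani.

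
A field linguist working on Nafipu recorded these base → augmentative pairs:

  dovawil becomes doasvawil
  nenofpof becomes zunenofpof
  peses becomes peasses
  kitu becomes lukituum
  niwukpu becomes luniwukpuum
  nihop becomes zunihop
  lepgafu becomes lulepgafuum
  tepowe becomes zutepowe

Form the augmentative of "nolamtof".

"nolamtof" ends in -f. The one such stem in the data (nenofpof → zunenofpof) adds the prefix zu-, so the same rule applies.
So nolamtof → zunolamtof.

zunolamtof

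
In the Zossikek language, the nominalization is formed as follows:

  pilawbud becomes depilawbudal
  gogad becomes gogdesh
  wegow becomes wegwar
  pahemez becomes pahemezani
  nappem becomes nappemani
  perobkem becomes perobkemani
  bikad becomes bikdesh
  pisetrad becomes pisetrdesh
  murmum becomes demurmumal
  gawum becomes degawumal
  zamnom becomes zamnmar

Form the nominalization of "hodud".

pisetrad and pilawbud both end in -d yet inflect differently (pisetrdesh, depilawbudal), so the final letter is not what conditions the rule; the last vowel is.
"hodud" has last vowel 'u'. The stems whose last vowel is 'u' (pilawbud → depilawbudal, gawum → degawumal, murmum → demurmumal) add de- … -al around the stem.
The other patterns: stems whose last vowel is 'o' delete the last vowel and add -ar; stems whose last vowel is 'a' delete the last vowel and add -esh; stems whose last vowel is 'e' add -ani.
So hodud → dehodudal.

dehodudal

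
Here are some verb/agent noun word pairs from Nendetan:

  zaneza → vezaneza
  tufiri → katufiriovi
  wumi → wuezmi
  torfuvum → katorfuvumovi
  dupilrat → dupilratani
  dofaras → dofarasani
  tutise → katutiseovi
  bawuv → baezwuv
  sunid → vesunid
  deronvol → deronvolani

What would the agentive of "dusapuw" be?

dusapuwani

wumi and tufiri both end in -i yet inflect differently (wuezmi, katufiriovi), so the final letter is not what conditions the rule; the first letter is.
"dusapuw" begins with d-. The stems beginning with d- (deronvol → deronvolani, dupilrat → dupilratani, dofaras → dofarasani) add -ani.
The other patterns: stems beginning with b- or w- insert -ez- after the first vowel; stems beginning with t- add ka- … -ovi around the stem; stems beginning with s- or z- add the prefix ve-.
So dusapuw → dusapuwani.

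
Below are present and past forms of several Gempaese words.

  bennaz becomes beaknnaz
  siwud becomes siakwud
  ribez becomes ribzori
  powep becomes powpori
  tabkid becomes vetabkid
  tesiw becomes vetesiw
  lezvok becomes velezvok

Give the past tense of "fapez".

"fapez" has last vowel 'e'. The stems whose last vowel is 'e' (ribez → ribzori, powep → powpori) delete the last vowel and add -ori.
So fapez → fapzori.

fapzori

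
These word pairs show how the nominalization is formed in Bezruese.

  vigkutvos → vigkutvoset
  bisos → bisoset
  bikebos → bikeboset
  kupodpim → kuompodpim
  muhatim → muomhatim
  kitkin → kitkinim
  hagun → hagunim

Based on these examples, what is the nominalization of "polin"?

kupodpim and kitkin both have last vowel 'i' yet inflect differently (kuompodpim, kitkinim), so the last vowel is not what conditions the rule; the final letter is.
"polin" ends in -n. The stems ending in -n (kitkin → kitkinim, hagun → hagunim) add -im.
The other patterns: stems ending in -s add -et; stems ending in -m insert -om- after the first vowel.
So polin → polinim.

polinim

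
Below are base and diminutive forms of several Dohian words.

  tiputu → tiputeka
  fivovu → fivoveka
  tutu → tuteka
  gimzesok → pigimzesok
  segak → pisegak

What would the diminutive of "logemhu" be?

logemheka

tiputu and gimzesok both have 3 vowels yet inflect differently (tiputeka, pigimzesok), so the number of vowels is not what conditions the rule; the final letter is.
"logemhu" ends in -u. The stems ending in -u (tiputu → tiputeka, fivovu → fivoveka, tutu → tuteka) drop the final letter and add -eka.
So logemhu → logemheka.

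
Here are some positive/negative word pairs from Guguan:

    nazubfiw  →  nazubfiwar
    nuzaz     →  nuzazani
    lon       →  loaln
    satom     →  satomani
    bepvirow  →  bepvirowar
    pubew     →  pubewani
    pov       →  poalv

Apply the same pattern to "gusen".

"gusen" has 2 vowels. The stems with 2 vowels (nuzaz → nuzazani, satom → satomani, pubew → pubewani) add -ani.
The other patterns: stems with 1 vowel insert -al- after the first vowel; stems with 3 vowels add -ar.
So gusen → gusenani.

gusenani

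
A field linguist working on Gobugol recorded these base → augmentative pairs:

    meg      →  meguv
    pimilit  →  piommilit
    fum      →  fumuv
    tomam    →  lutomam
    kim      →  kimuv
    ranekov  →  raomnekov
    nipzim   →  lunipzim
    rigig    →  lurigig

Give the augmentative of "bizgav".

"bizgav" has 2 vowels. The stems with 2 vowels (tomam → lutomam, nipzim → lunipzim, rigig → lurigig) add the prefix lu-.
So bizgav → lubizgav.

lubizgav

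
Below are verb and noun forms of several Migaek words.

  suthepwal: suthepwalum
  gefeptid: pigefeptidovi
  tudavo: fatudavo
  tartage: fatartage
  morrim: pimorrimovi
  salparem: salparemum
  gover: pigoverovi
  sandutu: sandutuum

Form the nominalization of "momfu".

pimomfuovi

"momfu" begins with m-. The one such stem in the data (morrim → pimorrimovi) adds pi- … -ovi around the stem, so the same rule applies.
So momfu → pimomfuovi.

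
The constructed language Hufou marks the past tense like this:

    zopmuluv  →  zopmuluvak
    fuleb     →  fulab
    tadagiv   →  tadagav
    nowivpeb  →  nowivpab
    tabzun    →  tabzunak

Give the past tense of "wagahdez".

"wagahdez" has last vowel 'e'. The stems whose last vowel is 'e' (nowivpeb → nowivpab, fuleb → fulab) change the last vowel to 'a'.
The other pattern: stems whose last vowel is 'u' add -ak.
So wagahdez → wagahdaz.

wagahdaz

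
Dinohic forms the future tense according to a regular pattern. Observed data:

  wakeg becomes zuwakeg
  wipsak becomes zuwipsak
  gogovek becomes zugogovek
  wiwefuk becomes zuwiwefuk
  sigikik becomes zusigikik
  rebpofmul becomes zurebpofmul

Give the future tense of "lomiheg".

zulomiheg

Every pair shown (wakeg → zuwakeg, wipsak → zuwipsak, gogovek → zugogovek, …) follows the same rule: add the prefix zu-.
So lomiheg → zulomiheg.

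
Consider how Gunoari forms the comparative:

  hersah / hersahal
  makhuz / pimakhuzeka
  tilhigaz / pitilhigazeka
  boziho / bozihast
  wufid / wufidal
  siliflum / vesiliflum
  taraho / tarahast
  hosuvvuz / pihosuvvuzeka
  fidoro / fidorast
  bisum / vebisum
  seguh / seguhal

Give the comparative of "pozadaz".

siliflum and hosuvvuz both have last vowel 'u' yet inflect differently (vesiliflum, pihosuvvuzeka), so the last vowel is not what conditions the rule; the final letter is.
"pozadaz" ends in -z. The stems ending in -z (hosuvvuz → pihosuvvuzeka, tilhigaz → pitilhigazeka, makhuz → pimakhuzeka) add pi- … -eka around the stem.
The other patterns: stems ending in -o drop the final letter and add -ast; stems ending in -m add the prefix ve-; stems ending in -d or -h add -al.
So pozadaz → pipozadazeka.

pipozadazeka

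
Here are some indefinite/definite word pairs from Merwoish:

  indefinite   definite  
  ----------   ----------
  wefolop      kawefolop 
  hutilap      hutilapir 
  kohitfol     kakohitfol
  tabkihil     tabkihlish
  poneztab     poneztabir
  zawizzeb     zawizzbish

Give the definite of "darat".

daratir

hutilap and wefolop both end in -p yet inflect differently (hutilapir, kawefolop), so the final letter is not what conditions the rule; the last vowel is.
"darat" has last vowel 'a'. The stems whose last vowel is 'a' (hutilap → hutilapir, poneztab → poneztabir) add -ir.
So darat → daratir.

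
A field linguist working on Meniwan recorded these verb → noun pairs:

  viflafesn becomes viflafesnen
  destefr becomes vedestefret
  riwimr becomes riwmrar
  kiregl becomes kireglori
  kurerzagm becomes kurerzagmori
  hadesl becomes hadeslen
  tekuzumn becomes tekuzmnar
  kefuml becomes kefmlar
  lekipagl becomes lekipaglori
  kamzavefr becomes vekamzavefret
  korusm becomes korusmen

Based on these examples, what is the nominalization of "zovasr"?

"zovasr" has second-to-last letter 's'. The stems whose second-to-last letter is 's' (viflafesn → viflafesnen, korusm → korusmen, hadesl → hadeslen) add -en.
So zovasr → zovasren.

zovasren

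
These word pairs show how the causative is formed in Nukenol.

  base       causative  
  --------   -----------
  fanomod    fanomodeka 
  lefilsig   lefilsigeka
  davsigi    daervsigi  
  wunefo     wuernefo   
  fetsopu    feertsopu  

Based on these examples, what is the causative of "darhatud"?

lefilsig and davsigi both have last vowel 'i' yet inflect differently (lefilsigeka, daervsigi), so the last vowel is not what conditions the rule; whether the stem ends in a vowel or a consonant is.
"darhatud" ends in a consonant. The stems ending in a consonant (fanomod → fanomodeka, lefilsig → lefilsigeka) add -eka.
So darhatud → darhatudeka.

darhatudeka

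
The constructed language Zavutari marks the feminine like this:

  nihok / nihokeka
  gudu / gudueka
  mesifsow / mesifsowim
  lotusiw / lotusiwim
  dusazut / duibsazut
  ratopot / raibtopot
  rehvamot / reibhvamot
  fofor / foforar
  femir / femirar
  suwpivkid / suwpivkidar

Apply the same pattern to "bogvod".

"bogvod" ends in -d. The one such stem in the data (suwpivkid → suwpivkidar) adds -ar, so the same rule applies.
The other patterns: stems ending in -k or -u add -eka; stems ending in -w add -im; stems ending in -t insert -ib- after the first vowel.
So bogvod → bogvodar.

bogvodar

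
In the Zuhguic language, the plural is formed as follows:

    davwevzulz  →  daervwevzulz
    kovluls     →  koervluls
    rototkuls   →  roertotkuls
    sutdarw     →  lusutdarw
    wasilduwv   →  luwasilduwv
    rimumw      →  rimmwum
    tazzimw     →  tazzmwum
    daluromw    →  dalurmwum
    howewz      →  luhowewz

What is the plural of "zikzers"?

davwevzulz and howewz both end in -z yet inflect differently (daervwevzulz, luhowewz), so the final letter is not what conditions the rule; the second-to-last letter is.
"zikzers" has second-to-last letter 'r'. The one such stem in the data (sutdarw → lusutdarw) adds the prefix lu-, so the same rule applies.
The other patterns: stems whose second-to-last letter is 'm' delete the last vowel and add -um; stems whose second-to-last letter is 'l' insert -er- after the first vowel.
So zikzers → luzikzers.

luzikzers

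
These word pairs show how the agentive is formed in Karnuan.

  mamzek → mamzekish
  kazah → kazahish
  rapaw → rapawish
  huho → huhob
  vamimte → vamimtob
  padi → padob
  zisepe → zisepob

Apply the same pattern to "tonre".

tonrob

"tonre" ends in a vowel. The stems ending in a vowel (huho → huhob, vamimte → vamimtob, padi → padob) drop the final letter and add -ob.
The other pattern: stems ending in a consonant add -ish.
So tonre → tonrob.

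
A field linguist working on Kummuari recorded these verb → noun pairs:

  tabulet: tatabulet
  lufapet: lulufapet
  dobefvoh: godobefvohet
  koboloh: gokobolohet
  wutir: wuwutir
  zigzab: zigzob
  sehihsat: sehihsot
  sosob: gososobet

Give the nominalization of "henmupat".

"henmupat" has last vowel 'a'. The stems whose last vowel is 'a' (zigzab → zigzob, sehihsat → sehihsot) change the last vowel to 'o'.
The other patterns: stems whose last vowel is 'o' add go- … -et around the stem; stems whose last vowel is 'e' or 'i' repeat the first consonant+vowel as a prefix.
So henmupat → henmupot.

henmupot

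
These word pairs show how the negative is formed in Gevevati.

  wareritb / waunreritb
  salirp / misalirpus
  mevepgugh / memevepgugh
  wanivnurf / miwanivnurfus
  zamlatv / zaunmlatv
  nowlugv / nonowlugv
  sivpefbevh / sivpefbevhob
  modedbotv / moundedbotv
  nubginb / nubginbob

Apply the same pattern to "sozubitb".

sounzubitb

zamlatv and nowlugv both end in -v yet inflect differently (zaunmlatv, nonowlugv), so the final letter is not what conditions the rule; the second-to-last letter is.
"sozubitb" has second-to-last letter 't'. The stems whose second-to-last letter is 't' (zamlatv → zaunmlatv, modedbotv → moundedbotv, wareritb → waunreritb) insert -un- after the first vowel.
So sozubitb → sounzubitb.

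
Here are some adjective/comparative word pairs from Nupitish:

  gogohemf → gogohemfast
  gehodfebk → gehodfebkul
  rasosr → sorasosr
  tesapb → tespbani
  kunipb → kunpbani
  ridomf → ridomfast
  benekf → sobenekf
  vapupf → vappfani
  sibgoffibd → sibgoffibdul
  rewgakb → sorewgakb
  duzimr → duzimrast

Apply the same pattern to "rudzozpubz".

rudzozpubzul

"rudzozpubz" has second-to-last letter 'b'. The stems whose second-to-last letter is 'b' (sibgoffibd → sibgoffibdul, gehodfebk → gehodfebkul) add -ul.
The other patterns: stems whose second-to-last letter is 'm' add -ast; stems whose second-to-last letter is 'p' delete the last vowel and add -ani; stems whose second-to-last letter is 'k' or 's' add the prefix so-.
So rudzozpubz → rudzozpubzul.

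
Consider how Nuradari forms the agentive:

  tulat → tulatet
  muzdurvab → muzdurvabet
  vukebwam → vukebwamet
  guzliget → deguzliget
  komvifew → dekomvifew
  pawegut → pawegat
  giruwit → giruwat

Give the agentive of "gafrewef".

tulat and guzliget both end in -t yet inflect differently (tulatet, deguzliget), so the final letter is not what conditions the rule; the last vowel is.
"gafrewef" has last vowel 'e'. The stems whose last vowel is 'e' (guzliget → deguzliget, komvifew → dekomvifew) add the prefix de-.
The other patterns: stems whose last vowel is 'a' add -et; stems whose last vowel is 'i' or 'u' change the last vowel to 'a'.
So gafrewef → degafrewef.

degafrewef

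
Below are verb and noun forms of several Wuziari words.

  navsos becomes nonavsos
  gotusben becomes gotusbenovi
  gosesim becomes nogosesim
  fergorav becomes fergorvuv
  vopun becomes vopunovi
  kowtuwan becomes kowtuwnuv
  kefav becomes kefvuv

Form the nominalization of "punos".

nopunos

kowtuwan and vopun both end in -n yet inflect differently (kowtuwnuv, vopunovi), so the final letter is not what conditions the rule; the last vowel is.
"punos" has last vowel 'o'. The one such stem in the data (navsos → nonavsos) adds the prefix no-, so the same rule applies.
So punos → nopunos.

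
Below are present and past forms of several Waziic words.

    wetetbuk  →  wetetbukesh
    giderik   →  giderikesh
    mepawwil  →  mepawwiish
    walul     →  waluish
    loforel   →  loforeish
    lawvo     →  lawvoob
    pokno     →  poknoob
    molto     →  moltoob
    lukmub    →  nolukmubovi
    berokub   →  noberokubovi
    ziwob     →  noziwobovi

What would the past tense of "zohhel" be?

giderik and mepawwil both have last vowel 'i' yet inflect differently (giderikesh, mepawwiish), so the last vowel is not what conditions the rule; the final letter is.
"zohhel" ends in -l. The stems ending in -l (mepawwil → mepawwiish, walul → waluish, loforel → loforeish) drop the final letter and add -ish.
The other patterns: stems ending in -k add -esh; stems ending in -o add -ob; stems ending in -b add no- … -ovi around the stem.
So zohhel → zohheish.

zohheish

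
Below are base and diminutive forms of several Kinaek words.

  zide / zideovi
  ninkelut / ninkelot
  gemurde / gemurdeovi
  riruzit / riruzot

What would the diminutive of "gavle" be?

gavleovi

"gavle" ends in -e. The stems ending in -e (zide → zideovi, gemurde → gemurdeovi) add -ovi.
So gavle → gavleovi.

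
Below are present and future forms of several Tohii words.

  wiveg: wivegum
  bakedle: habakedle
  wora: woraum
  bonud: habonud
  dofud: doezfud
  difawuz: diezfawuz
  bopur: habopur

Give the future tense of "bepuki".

habepuki

"bepuki" begins with b-. The stems beginning with b- (bonud → habonud, bopur → habopur, bakedle → habakedle) add the prefix ha-.
The other patterns: stems beginning with w- add -um; stems beginning with d- insert -ez- after the first vowel.
So bepuki → habepuki.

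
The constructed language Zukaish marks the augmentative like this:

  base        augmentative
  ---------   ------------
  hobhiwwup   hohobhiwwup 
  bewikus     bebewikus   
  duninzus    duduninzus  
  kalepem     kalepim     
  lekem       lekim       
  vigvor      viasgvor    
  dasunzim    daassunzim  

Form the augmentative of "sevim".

"sevim" has last vowel 'i'. The one such stem in the data (dasunzim → daassunzim) inserts -as- after the first vowel (as does vigvor), so the same rule applies.
The other patterns: stems whose last vowel is 'u' repeat the first consonant+vowel as a prefix; stems whose last vowel is 'e' change the last vowel to 'i'.
So sevim → seasvim.

seasvim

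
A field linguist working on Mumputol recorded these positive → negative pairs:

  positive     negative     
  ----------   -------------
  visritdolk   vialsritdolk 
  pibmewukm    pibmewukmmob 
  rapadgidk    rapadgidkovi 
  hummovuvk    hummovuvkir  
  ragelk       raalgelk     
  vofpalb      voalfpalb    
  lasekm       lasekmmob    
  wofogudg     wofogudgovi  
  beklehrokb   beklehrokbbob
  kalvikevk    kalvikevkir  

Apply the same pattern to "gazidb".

gazidbovi

"gazidb" has second-to-last letter 'd'. The stems whose second-to-last letter is 'd' (rapadgidk → rapadgidkovi, wofogudg → wofogudgovi) add -ovi.
So gazidb → gazidbovi.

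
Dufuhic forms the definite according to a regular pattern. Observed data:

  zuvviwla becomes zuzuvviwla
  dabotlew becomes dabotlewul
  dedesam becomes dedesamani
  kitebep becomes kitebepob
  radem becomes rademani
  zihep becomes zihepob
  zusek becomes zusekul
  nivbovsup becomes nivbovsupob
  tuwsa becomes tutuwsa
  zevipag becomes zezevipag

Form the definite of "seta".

seseta

zusek and zihep both have last vowel 'e' yet inflect differently (zusekul, zihepob), so the last vowel is not what conditions the rule; the final letter is.
"seta" ends in -a. The stems ending in -a (tuwsa → tutuwsa, zuvviwla → zuzuvviwla) repeat the first consonant+vowel as a prefix.
So seta → seseta.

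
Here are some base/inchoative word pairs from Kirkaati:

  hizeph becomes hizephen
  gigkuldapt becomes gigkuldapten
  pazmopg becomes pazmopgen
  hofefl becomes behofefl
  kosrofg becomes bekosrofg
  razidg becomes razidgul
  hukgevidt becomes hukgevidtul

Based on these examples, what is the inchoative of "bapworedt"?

bapworedtul

pazmopg and kosrofg both end in -g yet inflect differently (pazmopgen, bekosrofg), so the final letter is not what conditions the rule; the second-to-last letter is.
"bapworedt" has second-to-last letter 'd'. The stems whose second-to-last letter is 'd' (razidg → razidgul, hukgevidt → hukgevidtul) add -ul.
The other patterns: stems whose second-to-last letter is 'p' add -en; stems whose second-to-last letter is 'f' add the prefix be-.
So bapworedt → bapworedtul.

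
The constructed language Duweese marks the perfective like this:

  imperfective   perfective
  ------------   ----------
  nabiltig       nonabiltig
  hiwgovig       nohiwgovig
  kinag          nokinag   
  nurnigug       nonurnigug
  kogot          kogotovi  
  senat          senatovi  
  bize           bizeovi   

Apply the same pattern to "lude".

ludeovi

"lude" ends in -e. The one such stem in the data (bize → bizeovi) adds -ovi, so the same rule applies.
The other pattern: stems ending in -g add the prefix no-.
So lude → ludeovi.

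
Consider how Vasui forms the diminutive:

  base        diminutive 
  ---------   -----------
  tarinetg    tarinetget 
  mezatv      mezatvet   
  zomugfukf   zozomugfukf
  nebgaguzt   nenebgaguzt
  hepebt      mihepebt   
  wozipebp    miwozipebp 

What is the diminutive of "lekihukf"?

lelekihukf

nebgaguzt and hepebt both end in -t yet inflect differently (nenebgaguzt, mihepebt), so the final letter is not what conditions the rule; the second-to-last letter is.
"lekihukf" has second-to-last letter 'k'. The one such stem in the data (zomugfukf → zozomugfukf) repeats the first consonant+vowel as a prefix (as does nebgaguzt), so the same rule applies.
The other patterns: stems whose second-to-last letter is 't' add -et; stems whose second-to-last letter is 'b' add the prefix mi-.
So lekihukf → lelekihukf.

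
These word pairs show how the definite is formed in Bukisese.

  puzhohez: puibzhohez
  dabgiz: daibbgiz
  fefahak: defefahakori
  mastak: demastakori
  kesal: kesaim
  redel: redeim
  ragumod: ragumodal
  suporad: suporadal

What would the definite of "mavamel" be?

mavameim

fefahak and kesal both have last vowel 'a' yet inflect differently (defefahakori, kesaim), so the last vowel is not what conditions the rule; the final letter is.
"mavamel" ends in -l. The stems ending in -l (kesal → kesaim, redel → redeim) drop the final letter and add -im.
The other patterns: stems ending in -z insert -ib- after the first vowel; stems ending in -k add de- … -ori around the stem; stems ending in -d add -al.
So mavamel → mavameim.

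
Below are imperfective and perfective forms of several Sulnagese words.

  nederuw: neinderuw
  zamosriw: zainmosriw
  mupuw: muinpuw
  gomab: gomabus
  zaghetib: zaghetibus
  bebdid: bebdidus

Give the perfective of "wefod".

wefodus

zamosriw and zaghetib both have last vowel 'i' yet inflect differently (zainmosriw, zaghetibus), so the last vowel is not what conditions the rule; the final letter is.
"wefod" ends in -d. The one such stem in the data (bebdid → bebdidus) adds -us, so the same rule applies.
The other pattern: stems ending in -w insert -in- after the first vowel.
So wefod → wefodus.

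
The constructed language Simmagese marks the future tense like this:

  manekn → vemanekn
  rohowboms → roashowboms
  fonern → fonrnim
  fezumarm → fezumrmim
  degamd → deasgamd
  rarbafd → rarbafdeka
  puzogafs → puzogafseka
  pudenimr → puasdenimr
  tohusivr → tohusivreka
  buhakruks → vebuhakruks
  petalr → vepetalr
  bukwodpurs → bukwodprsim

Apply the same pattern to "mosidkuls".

manekn and fonern both end in -n yet inflect differently (vemanekn, fonrnim), so the final letter is not what conditions the rule; the second-to-last letter is.
"mosidkuls" has second-to-last letter 'l'. The one such stem in the data (petalr → vepetalr) adds the prefix ve-, so the same rule applies.
So mosidkuls → vemosidkuls.

vemosidkuls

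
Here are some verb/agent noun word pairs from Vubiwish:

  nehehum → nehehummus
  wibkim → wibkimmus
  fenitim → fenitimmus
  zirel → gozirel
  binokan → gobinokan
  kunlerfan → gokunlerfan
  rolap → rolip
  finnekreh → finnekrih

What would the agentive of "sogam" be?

binokan and rolap both have last vowel 'a' yet inflect differently (gobinokan, rolip), so the last vowel is not what conditions the rule; the final letter is.
"sogam" ends in -m. The stems ending in -m (nehehum → nehehummus, wibkim → wibkimmus, fenitim → fenitimmus) double the final consonant and add -us.
The other patterns: stems ending in -l or -n add the prefix go-; stems ending in -h or -p change the last vowel to 'i'.
So sogam → sogammus.

sogammus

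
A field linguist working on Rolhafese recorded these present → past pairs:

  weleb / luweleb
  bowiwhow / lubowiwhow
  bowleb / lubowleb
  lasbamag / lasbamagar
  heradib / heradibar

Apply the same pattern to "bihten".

lubihten

weleb and heradib both end in -b yet inflect differently (luweleb, heradibar), so the final letter is not what conditions the rule; the last vowel is.
"bihten" has last vowel 'e'. The stems whose last vowel is 'e' (weleb → luweleb, bowleb → lubowleb) add the prefix lu-.
So bihten → lubihten.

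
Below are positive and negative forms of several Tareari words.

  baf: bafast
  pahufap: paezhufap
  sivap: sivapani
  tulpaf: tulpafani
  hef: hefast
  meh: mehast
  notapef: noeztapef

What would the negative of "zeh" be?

hef and tulpaf both end in -f yet inflect differently (hefast, tulpafani), so the final letter is not what conditions the rule; the number of vowels is.
"zeh" has 1 vowel. The stems with 1 vowel (meh → mehast, hef → hefast, baf → bafast) add -ast.
So zeh → zehast.

zehast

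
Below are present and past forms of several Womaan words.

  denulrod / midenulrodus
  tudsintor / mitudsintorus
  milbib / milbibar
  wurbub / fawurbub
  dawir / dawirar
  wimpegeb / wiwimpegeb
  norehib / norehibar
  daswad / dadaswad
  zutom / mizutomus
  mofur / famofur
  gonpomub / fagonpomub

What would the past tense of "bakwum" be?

"bakwum" has last vowel 'u'. The stems whose last vowel is 'u' (mofur → famofur, wurbub → fawurbub, gonpomub → fagonpomub) add the prefix fa-.
The other patterns: stems whose last vowel is 'a' or 'e' repeat the first consonant+vowel as a prefix; stems whose last vowel is 'i' add -ar; stems whose last vowel is 'o' add mi- … -us around the stem.
So bakwum → fabakwum.

fabakwum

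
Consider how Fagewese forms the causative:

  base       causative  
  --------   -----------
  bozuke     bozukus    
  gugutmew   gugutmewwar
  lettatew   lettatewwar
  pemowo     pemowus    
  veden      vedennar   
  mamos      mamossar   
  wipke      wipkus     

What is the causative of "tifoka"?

tifokus

pemowo and mamos both have last vowel 'o' yet inflect differently (pemowus, mamossar), so the last vowel is not what conditions the rule; whether the stem ends in a vowel or a consonant is.
"tifoka" ends in a vowel. The stems ending in a vowel (pemowo → pemowus, bozuke → bozukus, wipke → wipkus) drop the final letter and add -us.
The other pattern: stems ending in a consonant double the final consonant and add -ar.
So tifoka → tifokus.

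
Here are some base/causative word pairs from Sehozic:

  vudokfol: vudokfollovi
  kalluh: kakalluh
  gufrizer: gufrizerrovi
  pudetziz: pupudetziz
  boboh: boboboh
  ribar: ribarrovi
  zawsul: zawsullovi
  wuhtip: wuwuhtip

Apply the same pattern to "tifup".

titifup

zawsul and kalluh both have last vowel 'u' yet inflect differently (zawsullovi, kakalluh), so the last vowel is not what conditions the rule; the final letter is.
"tifup" ends in -p. The one such stem in the data (wuhtip → wuwuhtip) repeats the first consonant+vowel as a prefix (as do kalluh, pudetziz), so the same rule applies.
The other pattern: stems ending in -l or -r double the final consonant and add -ovi.
So tifup → titifup.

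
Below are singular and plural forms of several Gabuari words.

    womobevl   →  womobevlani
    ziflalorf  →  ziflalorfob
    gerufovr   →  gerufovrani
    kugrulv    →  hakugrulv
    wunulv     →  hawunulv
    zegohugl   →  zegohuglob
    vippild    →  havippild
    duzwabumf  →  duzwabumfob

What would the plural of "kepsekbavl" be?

kepsekbavlani

womobevl and zegohugl both end in -l yet inflect differently (womobevlani, zegohuglob), so the final letter is not what conditions the rule; the second-to-last letter is.
"kepsekbavl" has second-to-last letter 'v'. The stems whose second-to-last letter is 'v' (womobevl → womobevlani, gerufovr → gerufovrani) add -ani.
The other patterns: stems whose second-to-last letter is 'l' add the prefix ha-; stems whose second-to-last letter is 'g', 'm' or 'r' add -ob.
So kepsekbavl → kepsekbavlani.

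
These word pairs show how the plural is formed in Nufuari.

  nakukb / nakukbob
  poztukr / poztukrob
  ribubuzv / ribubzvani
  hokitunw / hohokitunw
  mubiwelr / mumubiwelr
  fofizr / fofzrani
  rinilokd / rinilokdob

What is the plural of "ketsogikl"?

fofizr and poztukr both end in -r yet inflect differently (fofzrani, poztukrob), so the final letter is not what conditions the rule; the second-to-last letter is.
"ketsogikl" has second-to-last letter 'k'. The stems whose second-to-last letter is 'k' (rinilokd → rinilokdob, poztukr → poztukrob, nakukb → nakukbob) add -ob.
The other patterns: stems whose second-to-last letter is 'z' delete the last vowel and add -ani; stems whose second-to-last letter is 'l' or 'n' repeat the first consonant+vowel as a prefix.
So ketsogikl → ketsogiklob.

ketsogiklob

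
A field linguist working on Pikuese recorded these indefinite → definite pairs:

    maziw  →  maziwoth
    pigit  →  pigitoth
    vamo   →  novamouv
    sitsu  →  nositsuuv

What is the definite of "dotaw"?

dotawoth

maziw and vamo both have 2 vowels yet inflect differently (maziwoth, novamouv), so the number of vowels is not what conditions the rule; whether the stem ends in a vowel or a consonant is.
"dotaw" ends in a consonant. The stems ending in a consonant (maziw → maziwoth, pigit → pigitoth) add -oth.
The other pattern: stems ending in a vowel add no- … -uv around the stem.
So dotaw → dotawoth.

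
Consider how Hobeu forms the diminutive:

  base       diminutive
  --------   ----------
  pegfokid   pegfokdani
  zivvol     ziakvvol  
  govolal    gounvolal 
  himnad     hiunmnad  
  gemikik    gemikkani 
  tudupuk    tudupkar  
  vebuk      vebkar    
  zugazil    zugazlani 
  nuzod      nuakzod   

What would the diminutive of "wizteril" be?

wizterlani

"wizteril" has last vowel 'i'. The stems whose last vowel is 'i' (pegfokid → pegfokdani, zugazil → zugazlani, gemikik → gemikkani) delete the last vowel and add -ani.
The other patterns: stems whose last vowel is 'u' delete the last vowel and add -ar; stems whose last vowel is 'o' insert -ak- after the first vowel; stems whose last vowel is 'a' insert -un- after the first vowel.
So wizteril → wizterlani.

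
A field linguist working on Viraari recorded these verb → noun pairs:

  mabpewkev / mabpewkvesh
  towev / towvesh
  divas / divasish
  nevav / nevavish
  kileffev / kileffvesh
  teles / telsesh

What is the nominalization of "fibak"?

fibakish

kileffev and nevav both end in -v yet inflect differently (kileffvesh, nevavish), so the final letter is not what conditions the rule; the last vowel is.
"fibak" has last vowel 'a'. The stems whose last vowel is 'a' (nevav → nevavish, divas → divasish) add -ish.
So fibak → fibakish.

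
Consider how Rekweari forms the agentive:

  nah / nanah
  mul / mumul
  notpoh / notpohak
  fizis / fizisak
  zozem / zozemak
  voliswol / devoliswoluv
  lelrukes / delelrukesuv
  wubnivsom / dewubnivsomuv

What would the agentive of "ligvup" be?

ligvupak

"ligvup" has 2 vowels. The stems with 2 vowels (notpoh → notpohak, fizis → fizisak, zozem → zozemak) add -ak.
The other patterns: stems with 1 vowel repeat the first consonant+vowel as a prefix; stems with 3 vowels add de- … -uv around the stem.
So ligvup → ligvupak.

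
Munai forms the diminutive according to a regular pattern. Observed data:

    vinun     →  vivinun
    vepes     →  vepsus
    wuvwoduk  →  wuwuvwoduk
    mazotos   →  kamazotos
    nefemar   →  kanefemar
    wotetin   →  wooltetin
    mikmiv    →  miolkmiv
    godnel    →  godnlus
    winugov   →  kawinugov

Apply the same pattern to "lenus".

"lenus" has last vowel 'u'. The stems whose last vowel is 'u' (vinun → vivinun, wuvwoduk → wuwuvwoduk) repeat the first consonant+vowel as a prefix.
The other patterns: stems whose last vowel is 'i' insert -ol- after the first vowel; stems whose last vowel is 'e' delete the last vowel and add -us; stems whose last vowel is 'a' or 'o' add the prefix ka-.
So lenus → lelenus.

lelenus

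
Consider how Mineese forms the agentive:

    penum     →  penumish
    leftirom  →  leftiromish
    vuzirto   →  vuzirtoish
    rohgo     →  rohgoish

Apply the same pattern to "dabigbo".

dabigboish

Every pair shown (penum → penumish, leftirom → leftiromish, vuzirto → vuzirtoish, …) follows the same rule: add -ish.
So dabigbo → dabigboish.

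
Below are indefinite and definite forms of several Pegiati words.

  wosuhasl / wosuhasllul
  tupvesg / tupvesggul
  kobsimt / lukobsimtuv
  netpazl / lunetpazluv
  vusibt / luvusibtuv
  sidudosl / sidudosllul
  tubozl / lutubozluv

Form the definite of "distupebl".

sidudosl and tubozl both end in -l yet inflect differently (sidudosllul, lutubozluv), so the final letter is not what conditions the rule; the second-to-last letter is.
"distupebl" has second-to-last letter 'b'. The one such stem in the data (vusibt → luvusibtuv) adds lu- … -uv around the stem, so the same rule applies.
The other pattern: stems whose second-to-last letter is 's' double the final consonant and add -ul.
So distupebl → ludistupebluv.

ludistupebluv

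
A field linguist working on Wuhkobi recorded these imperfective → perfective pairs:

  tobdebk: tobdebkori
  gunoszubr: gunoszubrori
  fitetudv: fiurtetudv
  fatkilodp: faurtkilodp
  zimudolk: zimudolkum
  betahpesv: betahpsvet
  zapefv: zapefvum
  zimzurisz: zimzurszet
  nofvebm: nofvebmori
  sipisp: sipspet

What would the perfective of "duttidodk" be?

duurttidodk

fitetudv and betahpesv both end in -v yet inflect differently (fiurtetudv, betahpsvet), so the final letter is not what conditions the rule; the second-to-last letter is.
"duttidodk" has second-to-last letter 'd'. The stems whose second-to-last letter is 'd' (fatkilodp → faurtkilodp, fitetudv → fiurtetudv) insert -ur- after the first vowel.
The other patterns: stems whose second-to-last letter is 'b' add -ori; stems whose second-to-last letter is 's' delete the last vowel and add -et; stems whose second-to-last letter is 'f' or 'l' add -um.
So duttidodk → duurttidodk.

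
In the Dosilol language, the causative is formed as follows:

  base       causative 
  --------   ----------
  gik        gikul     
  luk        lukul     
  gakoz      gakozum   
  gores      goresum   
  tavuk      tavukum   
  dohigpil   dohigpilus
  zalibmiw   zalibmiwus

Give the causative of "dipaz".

gik and tavuk both end in -k yet inflect differently (gikul, tavukum), so the final letter is not what conditions the rule; the number of vowels is.
"dipaz" has 2 vowels. The stems with 2 vowels (gakoz → gakozum, gores → goresum, tavuk → tavukum) add -um.
The other patterns: stems with 1 vowel add -ul; stems with 3 vowels add -us.
So dipaz → dipazum.

dipazum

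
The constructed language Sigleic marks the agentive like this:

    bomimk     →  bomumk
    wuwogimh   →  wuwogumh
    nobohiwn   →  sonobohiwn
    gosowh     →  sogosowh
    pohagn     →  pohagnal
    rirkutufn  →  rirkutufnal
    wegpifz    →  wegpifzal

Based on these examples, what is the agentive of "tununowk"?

sotununowk

wuwogimh and gosowh both end in -h yet inflect differently (wuwogumh, sogosowh), so the final letter is not what conditions the rule; the second-to-last letter is.
"tununowk" has second-to-last letter 'w'. The stems whose second-to-last letter is 'w' (nobohiwn → sonobohiwn, gosowh → sogosowh) add the prefix so-.
The other patterns: stems whose second-to-last letter is 'm' change the last vowel to 'u'; stems whose second-to-last letter is 'f' or 'g' add -al.
So tununowk → sotununowk.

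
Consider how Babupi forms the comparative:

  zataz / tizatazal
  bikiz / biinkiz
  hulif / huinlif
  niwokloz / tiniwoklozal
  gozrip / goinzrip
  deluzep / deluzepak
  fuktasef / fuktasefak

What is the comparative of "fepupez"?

fepupezak

fuktasef and hulif both end in -f yet inflect differently (fuktasefak, huinlif), so the final letter is not what conditions the rule; the last vowel is.
"fepupez" has last vowel 'e'. The stems whose last vowel is 'e' (fuktasef → fuktasefak, deluzep → deluzepak) add -ak.
The other patterns: stems whose last vowel is 'i' insert -in- after the first vowel; stems whose last vowel is 'a' or 'o' add ti- … -al around the stem.
So fepupez → fepupezak.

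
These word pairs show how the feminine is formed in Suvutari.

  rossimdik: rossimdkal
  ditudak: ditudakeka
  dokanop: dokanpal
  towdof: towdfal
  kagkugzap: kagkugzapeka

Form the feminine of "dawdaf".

dawdafeka

kagkugzap and dokanop both end in -p yet inflect differently (kagkugzapeka, dokanpal), so the final letter is not what conditions the rule; the last vowel is.
"dawdaf" has last vowel 'a'. The stems whose last vowel is 'a' (kagkugzap → kagkugzapeka, ditudak → ditudakeka) add -eka.
The other pattern: stems whose last vowel is 'i' or 'o' delete the last vowel and add -al.
So dawdaf → dawdafeka.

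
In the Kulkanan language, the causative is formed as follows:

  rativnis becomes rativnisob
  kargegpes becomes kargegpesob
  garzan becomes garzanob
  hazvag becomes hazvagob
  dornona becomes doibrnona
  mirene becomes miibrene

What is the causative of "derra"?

garzan and dornona both have last vowel 'a' yet inflect differently (garzanob, doibrnona), so the last vowel is not what conditions the rule; whether the stem ends in a vowel or a consonant is.
"derra" ends in a vowel. The stems ending in a vowel (dornona → doibrnona, mirene → miibrene) insert -ib- after the first vowel.
The other pattern: stems ending in a consonant add -ob.
So derra → deibrra.

deibrra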